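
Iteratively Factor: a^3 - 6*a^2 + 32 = (a - 4)*(a^2 - 2*a - 8) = (a - 4)^2*(a + 2)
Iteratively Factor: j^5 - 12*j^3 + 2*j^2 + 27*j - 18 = (j - 1)*(j^4 + j^3 - 11*j^2 - 9*j + 18) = (j - 3)*(j - 1)*(j^3 + 4*j^2 + j - 6) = (j - 3)*(j - 1)^2*(j^2 + 5*j + 6) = (j - 3)*(j - 1)^2*(j + 2)*(j + 3)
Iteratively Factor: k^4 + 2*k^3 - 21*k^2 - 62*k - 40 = (k + 2)*(k^3 - 21*k - 20) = (k - 5)*(k + 2)*(k^2 + 5*k + 4) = (k - 5)*(k + 2)*(k + 4)*(k + 1)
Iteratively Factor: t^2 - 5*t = (t - 5)*(t)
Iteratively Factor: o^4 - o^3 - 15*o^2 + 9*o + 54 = (o - 3)*(o^3 + 2*o^2 - 9*o - 18) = (o - 3)*(o + 3)*(o^2 - o - 6) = (o - 3)^2*(o + 3)*(o + 2)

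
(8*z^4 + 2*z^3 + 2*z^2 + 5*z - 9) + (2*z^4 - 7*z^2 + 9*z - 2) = 10*z^4 + 2*z^3 - 5*z^2 + 14*z - 11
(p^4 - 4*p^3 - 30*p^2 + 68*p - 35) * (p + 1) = p^5 - 3*p^4 - 34*p^3 + 38*p^2 + 33*p - 35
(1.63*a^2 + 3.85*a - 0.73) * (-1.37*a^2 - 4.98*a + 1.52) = -2.2331*a^4 - 13.3919*a^3 - 15.6953*a^2 + 9.4874*a - 1.1096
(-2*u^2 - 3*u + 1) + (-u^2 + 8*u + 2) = -3*u^2 + 5*u + 3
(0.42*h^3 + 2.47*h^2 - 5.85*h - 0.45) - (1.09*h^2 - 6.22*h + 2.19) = 0.42*h^3 + 1.38*h^2 + 0.37*h - 2.64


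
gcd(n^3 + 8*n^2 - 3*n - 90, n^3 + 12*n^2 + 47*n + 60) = n + 5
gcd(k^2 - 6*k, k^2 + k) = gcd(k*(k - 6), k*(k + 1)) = k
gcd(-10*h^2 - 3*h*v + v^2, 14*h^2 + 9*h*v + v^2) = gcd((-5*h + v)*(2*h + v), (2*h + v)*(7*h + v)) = 2*h + v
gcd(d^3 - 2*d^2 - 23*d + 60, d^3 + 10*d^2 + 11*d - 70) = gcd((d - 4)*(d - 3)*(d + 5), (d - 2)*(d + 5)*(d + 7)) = d + 5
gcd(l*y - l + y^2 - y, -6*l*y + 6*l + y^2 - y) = y - 1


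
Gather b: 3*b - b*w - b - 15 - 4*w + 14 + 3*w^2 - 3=b*(2 - w) + 3*w^2 - 4*w - 4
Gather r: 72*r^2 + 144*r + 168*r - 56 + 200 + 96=72*r^2 + 312*r + 240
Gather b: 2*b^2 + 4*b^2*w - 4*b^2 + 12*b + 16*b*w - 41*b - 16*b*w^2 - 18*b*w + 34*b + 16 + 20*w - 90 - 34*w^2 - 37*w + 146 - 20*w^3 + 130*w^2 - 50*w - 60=b^2*(4*w - 2) + b*(-16*w^2 - 2*w + 5) - 20*w^3 + 96*w^2 - 67*w + 12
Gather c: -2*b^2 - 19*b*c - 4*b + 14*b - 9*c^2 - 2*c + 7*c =-2*b^2 + 10*b - 9*c^2 + c*(5 - 19*b)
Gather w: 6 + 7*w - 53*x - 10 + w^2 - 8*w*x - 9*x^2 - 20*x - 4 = w^2 + w*(7 - 8*x) - 9*x^2 - 73*x - 8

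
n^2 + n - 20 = (n - 4)*(n + 5)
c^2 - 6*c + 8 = (c - 4)*(c - 2)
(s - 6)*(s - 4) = s^2 - 10*s + 24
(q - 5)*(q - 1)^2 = q^3 - 7*q^2 + 11*q - 5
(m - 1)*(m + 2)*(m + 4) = m^3 + 5*m^2 + 2*m - 8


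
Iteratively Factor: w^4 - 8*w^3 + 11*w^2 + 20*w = (w)*(w^3 - 8*w^2 + 11*w + 20) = w*(w + 1)*(w^2 - 9*w + 20) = w*(w - 4)*(w + 1)*(w - 5)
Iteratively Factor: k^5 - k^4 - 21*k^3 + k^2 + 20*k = (k - 1)*(k^4 - 21*k^2 - 20*k) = (k - 5)*(k - 1)*(k^3 + 5*k^2 + 4*k) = k*(k - 5)*(k - 1)*(k^2 + 5*k + 4) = k*(k - 5)*(k - 1)*(k + 4)*(k + 1)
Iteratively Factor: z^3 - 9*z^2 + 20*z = (z - 4)*(z^2 - 5*z) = z*(z - 4)*(z - 5)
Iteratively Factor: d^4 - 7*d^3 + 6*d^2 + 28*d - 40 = (d - 2)*(d^3 - 5*d^2 - 4*d + 20) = (d - 5)*(d - 2)*(d^2 - 4) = (d - 5)*(d - 2)*(d + 2)*(d - 2)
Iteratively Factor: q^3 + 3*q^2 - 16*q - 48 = (q - 4)*(q^2 + 7*q + 12) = (q - 4)*(q + 3)*(q + 4)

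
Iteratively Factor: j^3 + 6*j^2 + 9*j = (j + 3)*(j^2 + 3*j) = j*(j + 3)*(j + 3)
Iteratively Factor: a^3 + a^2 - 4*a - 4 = (a + 1)*(a^2 - 4) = (a - 2)*(a + 1)*(a + 2)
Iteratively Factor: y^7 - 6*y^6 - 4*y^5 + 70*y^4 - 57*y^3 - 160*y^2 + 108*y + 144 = (y - 2)*(y^6 - 4*y^5 - 12*y^4 + 46*y^3 + 35*y^2 - 90*y - 72) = (y - 2)*(y + 1)*(y^5 - 5*y^4 - 7*y^3 + 53*y^2 - 18*y - 72) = (y - 4)*(y - 2)*(y + 1)*(y^4 - y^3 - 11*y^2 + 9*y + 18) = (y - 4)*(y - 2)*(y + 1)^2*(y^3 - 2*y^2 - 9*y + 18) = (y - 4)*(y - 3)*(y - 2)*(y + 1)^2*(y^2 + y - 6) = (y - 4)*(y - 3)*(y - 2)*(y + 1)^2*(y + 3)*(y - 2)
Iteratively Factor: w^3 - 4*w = (w + 2)*(w^2 - 2*w) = w*(w + 2)*(w - 2)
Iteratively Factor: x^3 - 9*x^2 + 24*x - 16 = (x - 4)*(x^2 - 5*x + 4) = (x - 4)^2*(x - 1)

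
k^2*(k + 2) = k^3 + 2*k^2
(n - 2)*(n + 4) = n^2 + 2*n - 8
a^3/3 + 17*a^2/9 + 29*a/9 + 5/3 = (a/3 + 1)*(a + 1)*(a + 5/3)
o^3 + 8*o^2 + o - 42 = (o - 2)*(o + 3)*(o + 7)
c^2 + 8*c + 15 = (c + 3)*(c + 5)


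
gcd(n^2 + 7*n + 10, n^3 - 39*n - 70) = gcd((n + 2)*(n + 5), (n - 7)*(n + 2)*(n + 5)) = n^2 + 7*n + 10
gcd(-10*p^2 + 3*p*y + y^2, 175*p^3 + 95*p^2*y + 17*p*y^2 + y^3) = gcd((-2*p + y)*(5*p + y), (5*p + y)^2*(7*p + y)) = 5*p + y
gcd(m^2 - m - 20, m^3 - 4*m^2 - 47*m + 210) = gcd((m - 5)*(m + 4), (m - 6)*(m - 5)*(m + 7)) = m - 5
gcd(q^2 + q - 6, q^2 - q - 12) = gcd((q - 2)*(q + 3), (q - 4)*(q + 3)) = q + 3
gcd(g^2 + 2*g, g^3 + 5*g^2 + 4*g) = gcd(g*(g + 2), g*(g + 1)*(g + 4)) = g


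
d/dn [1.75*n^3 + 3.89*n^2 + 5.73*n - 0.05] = 5.25*n^2 + 7.78*n + 5.73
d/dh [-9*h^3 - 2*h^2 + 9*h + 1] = -27*h^2 - 4*h + 9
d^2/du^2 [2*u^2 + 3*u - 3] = 4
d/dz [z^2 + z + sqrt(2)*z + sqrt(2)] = 2*z + 1 + sqrt(2)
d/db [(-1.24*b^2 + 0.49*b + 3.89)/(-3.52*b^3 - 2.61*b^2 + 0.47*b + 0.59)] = (-4.3648*b^4 + 3.4496*b^3 + 41.7745*b^2 + 18.8426*b - 1.5392)/(12.3904*b^6 + 18.3744*b^5 + 3.5033*b^4 - 6.607*b^3 - 2.8589*b^2 + 0.5546*b + 0.3481)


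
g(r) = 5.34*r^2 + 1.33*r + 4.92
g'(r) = 10.68*r + 1.33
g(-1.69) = 17.92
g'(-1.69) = -16.72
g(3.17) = 62.80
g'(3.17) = 35.19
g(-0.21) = 4.88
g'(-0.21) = -0.91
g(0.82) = 9.60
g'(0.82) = 10.09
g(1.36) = 16.61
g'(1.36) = 15.85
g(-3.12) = 52.75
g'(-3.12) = -31.99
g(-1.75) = 18.95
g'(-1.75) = -17.36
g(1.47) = 18.41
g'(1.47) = 17.03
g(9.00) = 449.43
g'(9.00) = 97.45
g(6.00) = 205.14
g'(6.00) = 65.41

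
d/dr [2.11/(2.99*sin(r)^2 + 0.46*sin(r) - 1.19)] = -(12.6178*sin(r) + 0.9706)*cos(r)/(2.99*sin(r)^2 + 0.46*sin(r) - 1.19)^2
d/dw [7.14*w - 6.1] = 7.14000000000000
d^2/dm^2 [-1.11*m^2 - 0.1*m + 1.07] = -2.22000000000000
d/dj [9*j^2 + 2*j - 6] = 18*j + 2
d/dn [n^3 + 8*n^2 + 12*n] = 3*n^2 + 16*n + 12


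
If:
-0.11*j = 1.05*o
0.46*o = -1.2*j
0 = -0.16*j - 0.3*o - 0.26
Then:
No Solution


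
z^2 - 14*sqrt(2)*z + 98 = (z - 7*sqrt(2))^2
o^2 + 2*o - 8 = (o - 2)*(o + 4)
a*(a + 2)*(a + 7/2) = a^3 + 11*a^2/2 + 7*a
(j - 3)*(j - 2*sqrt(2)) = j^2 - 3*j - 2*sqrt(2)*j + 6*sqrt(2)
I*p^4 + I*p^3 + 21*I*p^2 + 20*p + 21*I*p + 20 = (p - 4*I)*(p - I)*(p + 5*I)*(I*p + I)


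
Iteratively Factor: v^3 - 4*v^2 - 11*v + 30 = (v - 5)*(v^2 + v - 6) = (v - 5)*(v + 3)*(v - 2)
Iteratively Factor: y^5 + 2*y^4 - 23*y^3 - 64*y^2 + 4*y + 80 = (y + 4)*(y^4 - 2*y^3 - 15*y^2 - 4*y + 20) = (y + 2)*(y + 4)*(y^3 - 4*y^2 - 7*y + 10) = (y - 5)*(y + 2)*(y + 4)*(y^2 + y - 2) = (y - 5)*(y - 1)*(y + 2)*(y + 4)*(y + 2)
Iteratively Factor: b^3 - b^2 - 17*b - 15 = (b + 3)*(b^2 - 4*b - 5) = (b - 5)*(b + 3)*(b + 1)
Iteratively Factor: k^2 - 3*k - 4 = (k - 4)*(k + 1)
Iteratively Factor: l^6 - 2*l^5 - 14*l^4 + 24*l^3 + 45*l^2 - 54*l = (l - 3)*(l^5 + l^4 - 11*l^3 - 9*l^2 + 18*l) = (l - 3)*(l + 3)*(l^4 - 2*l^3 - 5*l^2 + 6*l) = (l - 3)^2*(l + 3)*(l^3 + l^2 - 2*l) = l*(l - 3)^2*(l + 3)*(l^2 + l - 2) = l*(l - 3)^2*(l + 2)*(l + 3)*(l - 1)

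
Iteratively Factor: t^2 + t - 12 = (t - 3)*(t + 4)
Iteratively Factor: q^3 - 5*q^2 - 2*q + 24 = (q - 3)*(q^2 - 2*q - 8) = (q - 3)*(q + 2)*(q - 4)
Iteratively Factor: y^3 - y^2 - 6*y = (y)*(y^2 - y - 6) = y*(y - 3)*(y + 2)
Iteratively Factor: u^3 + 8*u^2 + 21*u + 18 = (u + 3)*(u^2 + 5*u + 6) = (u + 3)^2*(u + 2)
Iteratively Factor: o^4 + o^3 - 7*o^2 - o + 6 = (o + 1)*(o^3 - 7*o + 6) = (o - 2)*(o + 1)*(o^2 + 2*o - 3) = (o - 2)*(o - 1)*(o + 1)*(o + 3)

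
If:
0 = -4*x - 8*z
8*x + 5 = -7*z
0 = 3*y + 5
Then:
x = -10/9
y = -5/3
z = 5/9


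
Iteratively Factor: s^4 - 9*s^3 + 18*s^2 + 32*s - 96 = (s + 2)*(s^3 - 11*s^2 + 40*s - 48) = (s - 4)*(s + 2)*(s^2 - 7*s + 12) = (s - 4)^2*(s + 2)*(s - 3)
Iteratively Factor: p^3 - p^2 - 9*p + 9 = (p + 3)*(p^2 - 4*p + 3) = (p - 3)*(p + 3)*(p - 1)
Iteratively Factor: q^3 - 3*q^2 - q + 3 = (q - 3)*(q^2 - 1) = (q - 3)*(q - 1)*(q + 1)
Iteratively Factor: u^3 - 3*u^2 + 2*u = (u)*(u^2 - 3*u + 2) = u*(u - 1)*(u - 2)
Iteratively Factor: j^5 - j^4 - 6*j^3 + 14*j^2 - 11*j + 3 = (j - 1)*(j^4 - 6*j^2 + 8*j - 3) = (j - 1)^2*(j^3 + j^2 - 5*j + 3) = (j - 1)^3*(j^2 + 2*j - 3) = (j - 1)^4*(j + 3)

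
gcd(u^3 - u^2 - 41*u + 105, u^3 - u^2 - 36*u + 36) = 1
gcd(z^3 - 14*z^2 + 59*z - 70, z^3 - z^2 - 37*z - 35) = z - 7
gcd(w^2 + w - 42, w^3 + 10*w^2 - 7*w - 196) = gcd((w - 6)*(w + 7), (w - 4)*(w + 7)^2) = w + 7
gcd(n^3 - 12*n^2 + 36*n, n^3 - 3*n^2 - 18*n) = n^2 - 6*n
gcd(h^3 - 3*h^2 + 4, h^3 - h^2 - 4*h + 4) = h - 2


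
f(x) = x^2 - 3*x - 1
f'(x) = 2*x - 3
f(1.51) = -3.25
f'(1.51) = 0.02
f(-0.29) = -0.05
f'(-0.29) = -3.58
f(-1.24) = 4.26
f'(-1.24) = -5.48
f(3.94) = 2.70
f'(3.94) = 4.88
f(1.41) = -3.24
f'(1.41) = -0.18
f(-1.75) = 7.31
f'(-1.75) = -6.50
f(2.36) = -2.51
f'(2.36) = 1.72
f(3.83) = 2.18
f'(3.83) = 4.66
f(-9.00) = 107.00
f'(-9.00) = -21.00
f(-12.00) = 179.00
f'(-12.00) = -27.00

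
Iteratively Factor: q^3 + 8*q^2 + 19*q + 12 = (q + 4)*(q^2 + 4*q + 3) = (q + 3)*(q + 4)*(q + 1)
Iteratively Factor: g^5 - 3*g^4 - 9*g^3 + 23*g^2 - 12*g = (g - 1)*(g^4 - 2*g^3 - 11*g^2 + 12*g) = (g - 1)*(g + 3)*(g^3 - 5*g^2 + 4*g) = g*(g - 1)*(g + 3)*(g^2 - 5*g + 4) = g*(g - 4)*(g - 1)*(g + 3)*(g - 1)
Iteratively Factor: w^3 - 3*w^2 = (w)*(w^2 - 3*w) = w^2*(w - 3)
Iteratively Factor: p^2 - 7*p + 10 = (p - 5)*(p - 2)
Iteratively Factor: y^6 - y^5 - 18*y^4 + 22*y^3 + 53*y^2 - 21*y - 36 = (y + 4)*(y^5 - 5*y^4 + 2*y^3 + 14*y^2 - 3*y - 9) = (y - 3)*(y + 4)*(y^4 - 2*y^3 - 4*y^2 + 2*y + 3) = (y - 3)*(y - 1)*(y + 4)*(y^3 - y^2 - 5*y - 3) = (y - 3)*(y - 1)*(y + 1)*(y + 4)*(y^2 - 2*y - 3) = (y - 3)*(y - 1)*(y + 1)^2*(y + 4)*(y - 3)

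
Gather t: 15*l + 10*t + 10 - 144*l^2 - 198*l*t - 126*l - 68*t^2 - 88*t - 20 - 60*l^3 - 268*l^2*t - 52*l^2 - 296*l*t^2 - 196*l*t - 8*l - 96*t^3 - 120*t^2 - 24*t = -60*l^3 - 196*l^2 - 119*l - 96*t^3 + t^2*(-296*l - 188) + t*(-268*l^2 - 394*l - 102) - 10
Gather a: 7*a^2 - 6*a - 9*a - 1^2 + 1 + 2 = 7*a^2 - 15*a + 2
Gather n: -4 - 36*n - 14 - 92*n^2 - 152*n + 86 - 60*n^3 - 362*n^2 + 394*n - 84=-60*n^3 - 454*n^2 + 206*n - 16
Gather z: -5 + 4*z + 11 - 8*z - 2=4 - 4*z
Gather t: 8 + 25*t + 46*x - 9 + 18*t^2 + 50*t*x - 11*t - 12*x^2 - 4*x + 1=18*t^2 + t*(50*x + 14) - 12*x^2 + 42*x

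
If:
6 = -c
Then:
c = -6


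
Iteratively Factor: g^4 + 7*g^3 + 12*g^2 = (g)*(g^3 + 7*g^2 + 12*g) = g^2*(g^2 + 7*g + 12) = g^2*(g + 3)*(g + 4)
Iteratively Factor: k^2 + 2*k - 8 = (k + 4)*(k - 2)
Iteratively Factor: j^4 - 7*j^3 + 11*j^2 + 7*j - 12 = (j + 1)*(j^3 - 8*j^2 + 19*j - 12) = (j - 1)*(j + 1)*(j^2 - 7*j + 12) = (j - 4)*(j - 1)*(j + 1)*(j - 3)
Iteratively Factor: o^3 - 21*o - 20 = (o - 5)*(o^2 + 5*o + 4) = (o - 5)*(o + 4)*(o + 1)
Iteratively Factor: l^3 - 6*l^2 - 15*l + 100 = (l - 5)*(l^2 - l - 20) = (l - 5)^2*(l + 4)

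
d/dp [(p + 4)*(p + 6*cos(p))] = p - (p + 4)*(6*sin(p) - 1) + 6*cos(p)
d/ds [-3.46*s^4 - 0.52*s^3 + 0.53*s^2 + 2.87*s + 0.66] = -13.84*s^3 - 1.56*s^2 + 1.06*s + 2.87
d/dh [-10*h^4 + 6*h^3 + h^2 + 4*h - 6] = -40*h^3 + 18*h^2 + 2*h + 4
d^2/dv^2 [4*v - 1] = 0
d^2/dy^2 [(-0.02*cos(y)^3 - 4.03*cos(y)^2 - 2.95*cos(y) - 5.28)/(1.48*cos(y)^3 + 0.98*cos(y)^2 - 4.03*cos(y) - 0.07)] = (-3.19211393065429*sin(y)^6 - 1.14802713335655e-18*cos(y)^9 + 0.0909789429284241*cos(y)^8 + 0.211959425455254*cos(y)^7 - 0.67597732313937*cos(y)^6 + 1.4539452594334*cos(y)^5 + 6.7931132560705*cos(y)^4 - 2.63399137127942*cos(y)^3 - 7.09860837738209*cos(y)^2 + 1.23202102655673*cos(y) + 1.42798766546844)/(0.0335217798059514*cos(y)^9 + 0.0665905625874981*cos(y)^8 - 0.229742950350138*cos(y)^7 - 0.357672668639408*cos(y)^6 + 0.619284737262708*cos(y)^5 + 0.517559130676292*cos(y)^4 - 0.659417607841713*cos(y)^3 - 0.035118261352584*cos(y)^2 - 0.000612582101962245*cos(y) - 3.54679463498986e-6)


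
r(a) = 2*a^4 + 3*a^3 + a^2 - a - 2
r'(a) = 8*a^3 + 9*a^2 + 2*a - 1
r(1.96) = 51.99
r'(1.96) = 97.73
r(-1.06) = -0.86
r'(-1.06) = -2.54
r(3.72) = 545.56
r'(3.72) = 542.82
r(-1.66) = 3.88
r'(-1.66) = -16.11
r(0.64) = -1.11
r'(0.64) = 6.06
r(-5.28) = 1143.97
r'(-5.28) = -938.24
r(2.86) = 207.31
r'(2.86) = 265.49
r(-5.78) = 1690.13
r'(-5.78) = -1256.69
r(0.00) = -2.00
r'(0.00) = -1.00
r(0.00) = -2.00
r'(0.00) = -1.00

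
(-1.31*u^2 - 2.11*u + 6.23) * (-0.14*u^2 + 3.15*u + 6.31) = 0.1834*u^4 - 3.8311*u^3 - 15.7848*u^2 + 6.3104*u + 39.3113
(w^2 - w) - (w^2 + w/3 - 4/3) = 4/3 - 4*w/3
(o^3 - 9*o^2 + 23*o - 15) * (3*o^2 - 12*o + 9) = 3*o^5 - 39*o^4 + 186*o^3 - 402*o^2 + 387*o - 135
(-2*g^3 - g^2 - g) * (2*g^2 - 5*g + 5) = -4*g^5 + 8*g^4 - 7*g^3 - 5*g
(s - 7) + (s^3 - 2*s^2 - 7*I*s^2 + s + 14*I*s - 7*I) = s^3 - 2*s^2 - 7*I*s^2 + 2*s + 14*I*s - 7 - 7*I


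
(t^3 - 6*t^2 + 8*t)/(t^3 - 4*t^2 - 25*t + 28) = t*(t^2 - 6*t + 8)/(t^3 - 4*t^2 - 25*t + 28)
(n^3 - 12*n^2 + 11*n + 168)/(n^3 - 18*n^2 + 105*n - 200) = (n^2 - 4*n - 21)/(n^2 - 10*n + 25)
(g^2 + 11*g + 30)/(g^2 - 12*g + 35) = (g^2 + 11*g + 30)/(g^2 - 12*g + 35)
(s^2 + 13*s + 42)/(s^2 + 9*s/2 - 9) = 2*(s + 7)/(2*s - 3)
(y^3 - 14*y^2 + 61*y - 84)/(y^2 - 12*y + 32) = (y^2 - 10*y + 21)/(y - 8)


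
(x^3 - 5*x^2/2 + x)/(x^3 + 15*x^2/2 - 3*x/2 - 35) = x*(2*x - 1)/(2*x^2 + 19*x + 35)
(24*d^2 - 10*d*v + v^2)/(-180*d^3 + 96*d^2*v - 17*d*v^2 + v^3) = (-4*d + v)/(30*d^2 - 11*d*v + v^2)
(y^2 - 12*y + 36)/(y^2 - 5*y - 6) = (y - 6)/(y + 1)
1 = 1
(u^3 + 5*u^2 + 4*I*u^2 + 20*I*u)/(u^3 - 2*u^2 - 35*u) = (u + 4*I)/(u - 7)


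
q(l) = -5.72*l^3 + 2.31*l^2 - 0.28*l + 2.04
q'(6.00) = -590.32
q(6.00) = -1152.00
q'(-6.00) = -645.76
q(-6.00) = 1322.40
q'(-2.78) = -145.74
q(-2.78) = 143.56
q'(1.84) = -49.88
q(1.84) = -26.29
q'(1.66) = -39.90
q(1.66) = -18.22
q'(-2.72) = -139.80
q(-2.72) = 135.00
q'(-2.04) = -81.12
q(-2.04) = 60.79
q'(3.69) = -216.88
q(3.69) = -254.93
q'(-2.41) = -111.08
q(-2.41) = 96.20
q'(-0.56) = -8.25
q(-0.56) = 3.93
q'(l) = -17.16*l^2 + 4.62*l - 0.28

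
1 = 1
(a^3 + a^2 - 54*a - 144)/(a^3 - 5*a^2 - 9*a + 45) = (a^2 - 2*a - 48)/(a^2 - 8*a + 15)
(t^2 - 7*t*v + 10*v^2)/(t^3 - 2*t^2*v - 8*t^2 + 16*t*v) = (t - 5*v)/(t*(t - 8))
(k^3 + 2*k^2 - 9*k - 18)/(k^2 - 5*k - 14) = (k^2 - 9)/(k - 7)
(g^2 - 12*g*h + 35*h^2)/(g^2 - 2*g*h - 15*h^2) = (g - 7*h)/(g + 3*h)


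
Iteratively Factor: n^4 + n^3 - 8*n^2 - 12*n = (n - 3)*(n^3 + 4*n^2 + 4*n) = n*(n - 3)*(n^2 + 4*n + 4) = n*(n - 3)*(n + 2)*(n + 2)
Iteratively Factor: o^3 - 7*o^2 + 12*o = (o - 3)*(o^2 - 4*o) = (o - 4)*(o - 3)*(o)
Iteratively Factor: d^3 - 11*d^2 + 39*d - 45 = (d - 3)*(d^2 - 8*d + 15) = (d - 3)^2*(d - 5)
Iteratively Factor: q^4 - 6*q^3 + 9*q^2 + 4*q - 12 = (q - 3)*(q^3 - 3*q^2 + 4) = (q - 3)*(q - 2)*(q^2 - q - 2) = (q - 3)*(q - 2)^2*(q + 1)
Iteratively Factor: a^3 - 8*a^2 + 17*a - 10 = (a - 1)*(a^2 - 7*a + 10) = (a - 5)*(a - 1)*(a - 2)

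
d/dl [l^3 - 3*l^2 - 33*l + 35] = 3*l^2 - 6*l - 33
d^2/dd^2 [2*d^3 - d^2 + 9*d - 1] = 12*d - 2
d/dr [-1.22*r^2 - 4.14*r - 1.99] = -2.44*r - 4.14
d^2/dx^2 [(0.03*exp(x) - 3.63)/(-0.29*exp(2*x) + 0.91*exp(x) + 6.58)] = (-0.002523*exp(4*x) + 1.213215*exp(3*x) - 3.217347*exp(2*x) + 30.892701*exp(x) - 23.034606)*exp(x)/(0.024389*exp(6*x) - 0.229593*exp(5*x) - 0.939687*exp(4*x) + 9.665201*exp(3*x) + 21.321174*exp(2*x) - 118.199172*exp(x) - 284.890312)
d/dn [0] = 0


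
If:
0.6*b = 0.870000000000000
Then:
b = 1.45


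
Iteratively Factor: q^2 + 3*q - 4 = (q + 4)*(q - 1)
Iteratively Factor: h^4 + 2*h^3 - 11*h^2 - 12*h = (h)*(h^3 + 2*h^2 - 11*h - 12) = h*(h + 1)*(h^2 + h - 12) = h*(h + 1)*(h + 4)*(h - 3)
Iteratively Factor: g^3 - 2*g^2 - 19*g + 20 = (g - 1)*(g^2 - g - 20) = (g - 5)*(g - 1)*(g + 4)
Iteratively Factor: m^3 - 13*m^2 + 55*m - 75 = (m - 3)*(m^2 - 10*m + 25) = (m - 5)*(m - 3)*(m - 5)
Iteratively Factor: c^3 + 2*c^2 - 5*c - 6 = (c + 1)*(c^2 + c - 6) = (c + 1)*(c + 3)*(c - 2)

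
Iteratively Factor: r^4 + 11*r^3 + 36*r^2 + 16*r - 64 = (r - 1)*(r^3 + 12*r^2 + 48*r + 64) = (r - 1)*(r + 4)*(r^2 + 8*r + 16) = (r - 1)*(r + 4)^2*(r + 4)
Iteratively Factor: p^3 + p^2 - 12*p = (p)*(p^2 + p - 12) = p*(p - 3)*(p + 4)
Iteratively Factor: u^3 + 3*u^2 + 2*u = (u + 2)*(u^2 + u) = (u + 1)*(u + 2)*(u)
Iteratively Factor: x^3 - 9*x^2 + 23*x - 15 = (x - 3)*(x^2 - 6*x + 5) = (x - 3)*(x - 1)*(x - 5)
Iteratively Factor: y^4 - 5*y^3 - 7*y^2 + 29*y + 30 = (y + 2)*(y^3 - 7*y^2 + 7*y + 15) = (y - 5)*(y + 2)*(y^2 - 2*y - 3) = (y - 5)*(y + 1)*(y + 2)*(y - 3)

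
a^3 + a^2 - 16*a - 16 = (a - 4)*(a + 1)*(a + 4)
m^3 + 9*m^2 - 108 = (m - 3)*(m + 6)^2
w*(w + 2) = w^2 + 2*w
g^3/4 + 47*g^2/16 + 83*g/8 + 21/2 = (g/4 + 1)*(g + 7/4)*(g + 6)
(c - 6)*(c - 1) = c^2 - 7*c + 6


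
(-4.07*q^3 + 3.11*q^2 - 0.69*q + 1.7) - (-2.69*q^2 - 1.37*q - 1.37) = -4.07*q^3 + 5.8*q^2 + 0.68*q + 3.07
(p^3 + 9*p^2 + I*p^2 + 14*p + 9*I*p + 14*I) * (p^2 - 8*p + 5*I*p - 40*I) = p^5 + p^4 + 6*I*p^4 - 63*p^3 + 6*I*p^3 - 117*p^2 - 348*I*p^2 + 290*p - 672*I*p + 560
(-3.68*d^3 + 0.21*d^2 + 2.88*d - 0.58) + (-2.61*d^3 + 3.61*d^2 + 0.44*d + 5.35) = -6.29*d^3 + 3.82*d^2 + 3.32*d + 4.77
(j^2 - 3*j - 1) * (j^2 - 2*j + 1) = j^4 - 5*j^3 + 6*j^2 - j - 1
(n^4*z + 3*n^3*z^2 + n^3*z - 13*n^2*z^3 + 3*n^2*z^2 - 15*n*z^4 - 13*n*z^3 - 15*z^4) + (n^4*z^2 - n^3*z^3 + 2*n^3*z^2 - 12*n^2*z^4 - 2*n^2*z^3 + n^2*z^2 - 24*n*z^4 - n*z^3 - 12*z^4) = n^4*z^2 + n^4*z - n^3*z^3 + 5*n^3*z^2 + n^3*z - 12*n^2*z^4 - 15*n^2*z^3 + 4*n^2*z^2 - 39*n*z^4 - 14*n*z^3 - 27*z^4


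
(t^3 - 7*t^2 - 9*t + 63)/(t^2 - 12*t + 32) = (t^3 - 7*t^2 - 9*t + 63)/(t^2 - 12*t + 32)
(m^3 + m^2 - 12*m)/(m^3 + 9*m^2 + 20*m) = (m - 3)/(m + 5)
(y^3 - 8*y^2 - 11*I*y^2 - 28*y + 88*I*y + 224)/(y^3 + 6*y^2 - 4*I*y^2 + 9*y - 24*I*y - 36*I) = (y^2 - y*(8 + 7*I) + 56*I)/(y^2 + 6*y + 9)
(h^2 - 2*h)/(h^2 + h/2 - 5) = 2*h/(2*h + 5)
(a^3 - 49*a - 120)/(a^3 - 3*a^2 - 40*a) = (a + 3)/a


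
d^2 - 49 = (d - 7)*(d + 7)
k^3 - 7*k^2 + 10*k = k*(k - 5)*(k - 2)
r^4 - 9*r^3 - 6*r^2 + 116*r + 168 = (r - 7)*(r - 6)*(r + 2)^2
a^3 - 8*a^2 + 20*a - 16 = (a - 4)*(a - 2)^2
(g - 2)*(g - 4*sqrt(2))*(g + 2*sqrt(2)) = g^3 - 2*sqrt(2)*g^2 - 2*g^2 - 16*g + 4*sqrt(2)*g + 32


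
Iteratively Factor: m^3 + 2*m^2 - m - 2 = (m + 2)*(m^2 - 1) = (m + 1)*(m + 2)*(m - 1)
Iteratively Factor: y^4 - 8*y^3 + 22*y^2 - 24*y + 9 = (y - 3)*(y^3 - 5*y^2 + 7*y - 3) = (y - 3)^2*(y^2 - 2*y + 1) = (y - 3)^2*(y - 1)*(y - 1)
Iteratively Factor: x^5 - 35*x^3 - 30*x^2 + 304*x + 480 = (x - 5)*(x^4 + 5*x^3 - 10*x^2 - 80*x - 96) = (x - 5)*(x + 4)*(x^3 + x^2 - 14*x - 24) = (x - 5)*(x - 4)*(x + 4)*(x^2 + 5*x + 6) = (x - 5)*(x - 4)*(x + 2)*(x + 4)*(x + 3)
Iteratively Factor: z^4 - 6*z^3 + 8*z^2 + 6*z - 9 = (z + 1)*(z^3 - 7*z^2 + 15*z - 9) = (z - 3)*(z + 1)*(z^2 - 4*z + 3) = (z - 3)*(z - 1)*(z + 1)*(z - 3)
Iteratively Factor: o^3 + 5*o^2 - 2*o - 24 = (o + 4)*(o^2 + o - 6) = (o - 2)*(o + 4)*(o + 3)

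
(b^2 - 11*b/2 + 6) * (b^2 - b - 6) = b^4 - 13*b^3/2 + 11*b^2/2 + 27*b - 36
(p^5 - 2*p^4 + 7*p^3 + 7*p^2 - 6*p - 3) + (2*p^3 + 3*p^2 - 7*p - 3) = p^5 - 2*p^4 + 9*p^3 + 10*p^2 - 13*p - 6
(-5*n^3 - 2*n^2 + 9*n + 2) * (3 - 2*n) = 10*n^4 - 11*n^3 - 24*n^2 + 23*n + 6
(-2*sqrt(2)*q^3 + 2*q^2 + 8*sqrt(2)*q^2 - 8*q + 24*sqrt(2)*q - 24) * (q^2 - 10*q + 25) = -2*sqrt(2)*q^5 + 2*q^4 + 28*sqrt(2)*q^4 - 106*sqrt(2)*q^3 - 28*q^3 - 40*sqrt(2)*q^2 + 106*q^2 + 40*q + 600*sqrt(2)*q - 600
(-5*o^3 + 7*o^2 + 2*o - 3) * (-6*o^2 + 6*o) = 30*o^5 - 72*o^4 + 30*o^3 + 30*o^2 - 18*o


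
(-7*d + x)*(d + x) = -7*d^2 - 6*d*x + x^2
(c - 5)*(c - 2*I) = c^2 - 5*c - 2*I*c + 10*I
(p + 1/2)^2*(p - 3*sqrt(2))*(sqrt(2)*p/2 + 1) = sqrt(2)*p^4/2 - 2*p^3 + sqrt(2)*p^3/2 - 23*sqrt(2)*p^2/8 - 2*p^2 - 3*sqrt(2)*p - p/2 - 3*sqrt(2)/4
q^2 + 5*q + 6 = (q + 2)*(q + 3)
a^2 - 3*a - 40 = (a - 8)*(a + 5)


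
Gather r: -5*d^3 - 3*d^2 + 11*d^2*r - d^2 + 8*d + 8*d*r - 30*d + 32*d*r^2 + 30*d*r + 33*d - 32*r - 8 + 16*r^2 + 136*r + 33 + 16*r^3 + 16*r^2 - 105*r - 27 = -5*d^3 - 4*d^2 + 11*d + 16*r^3 + r^2*(32*d + 32) + r*(11*d^2 + 38*d - 1) - 2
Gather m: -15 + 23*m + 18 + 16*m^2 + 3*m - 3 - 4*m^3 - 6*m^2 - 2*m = -4*m^3 + 10*m^2 + 24*m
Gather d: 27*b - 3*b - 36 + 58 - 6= 24*b + 16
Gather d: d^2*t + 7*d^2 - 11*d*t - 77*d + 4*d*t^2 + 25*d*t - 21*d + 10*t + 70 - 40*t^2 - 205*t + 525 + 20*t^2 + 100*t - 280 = d^2*(t + 7) + d*(4*t^2 + 14*t - 98) - 20*t^2 - 95*t + 315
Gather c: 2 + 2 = 4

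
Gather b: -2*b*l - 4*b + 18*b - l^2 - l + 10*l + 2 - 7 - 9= b*(14 - 2*l) - l^2 + 9*l - 14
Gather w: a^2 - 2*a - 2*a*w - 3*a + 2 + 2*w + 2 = a^2 - 5*a + w*(2 - 2*a) + 4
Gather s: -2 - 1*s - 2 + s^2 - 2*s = s^2 - 3*s - 4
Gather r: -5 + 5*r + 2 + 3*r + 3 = 8*r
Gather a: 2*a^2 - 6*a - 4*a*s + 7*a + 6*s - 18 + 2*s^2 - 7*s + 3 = 2*a^2 + a*(1 - 4*s) + 2*s^2 - s - 15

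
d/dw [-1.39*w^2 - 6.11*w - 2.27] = -2.78*w - 6.11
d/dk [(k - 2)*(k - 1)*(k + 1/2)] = 3*k^2 - 5*k + 1/2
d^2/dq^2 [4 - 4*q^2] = -8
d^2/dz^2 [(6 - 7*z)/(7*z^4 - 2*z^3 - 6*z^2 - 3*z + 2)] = 2*(-2058*z^7 + 3724*z^6 - 462*z^5 - 2817*z^4 + 1094*z^3 + 84*z^2 + 144*z + 84)/(343*z^12 - 294*z^11 - 798*z^10 + 55*z^9 + 1230*z^8 + 336*z^7 - 723*z^6 - 486*z^5 + 210*z^4 + 165*z^3 - 18*z^2 - 36*z + 8)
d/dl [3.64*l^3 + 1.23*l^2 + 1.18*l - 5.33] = 10.92*l^2 + 2.46*l + 1.18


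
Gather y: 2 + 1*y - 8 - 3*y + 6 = -2*y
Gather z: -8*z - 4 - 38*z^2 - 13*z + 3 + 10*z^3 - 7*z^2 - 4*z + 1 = 10*z^3 - 45*z^2 - 25*z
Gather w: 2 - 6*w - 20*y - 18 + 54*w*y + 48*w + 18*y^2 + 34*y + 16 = w*(54*y + 42) + 18*y^2 + 14*y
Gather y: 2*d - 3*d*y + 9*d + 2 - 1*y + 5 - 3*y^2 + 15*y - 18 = 11*d - 3*y^2 + y*(14 - 3*d) - 11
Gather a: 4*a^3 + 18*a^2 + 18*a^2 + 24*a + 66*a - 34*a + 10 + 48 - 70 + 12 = 4*a^3 + 36*a^2 + 56*a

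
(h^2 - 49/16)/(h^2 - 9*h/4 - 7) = (h - 7/4)/(h - 4)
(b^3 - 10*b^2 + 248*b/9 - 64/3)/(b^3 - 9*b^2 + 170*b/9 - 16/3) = (3*b - 4)/(3*b - 1)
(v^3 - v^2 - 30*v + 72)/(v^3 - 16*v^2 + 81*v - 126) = (v^2 + 2*v - 24)/(v^2 - 13*v + 42)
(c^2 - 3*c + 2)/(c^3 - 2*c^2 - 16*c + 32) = (c - 1)/(c^2 - 16)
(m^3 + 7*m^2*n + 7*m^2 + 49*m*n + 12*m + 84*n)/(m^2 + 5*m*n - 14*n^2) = (m^2 + 7*m + 12)/(m - 2*n)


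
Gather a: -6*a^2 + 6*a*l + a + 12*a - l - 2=-6*a^2 + a*(6*l + 13) - l - 2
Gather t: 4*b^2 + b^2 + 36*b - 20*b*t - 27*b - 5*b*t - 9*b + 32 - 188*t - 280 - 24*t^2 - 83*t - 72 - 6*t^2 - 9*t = 5*b^2 - 30*t^2 + t*(-25*b - 280) - 320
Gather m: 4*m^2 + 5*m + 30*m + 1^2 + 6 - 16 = 4*m^2 + 35*m - 9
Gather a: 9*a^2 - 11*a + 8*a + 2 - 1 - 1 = 9*a^2 - 3*a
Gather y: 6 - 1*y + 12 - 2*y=18 - 3*y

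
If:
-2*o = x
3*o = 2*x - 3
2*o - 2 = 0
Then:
No Solution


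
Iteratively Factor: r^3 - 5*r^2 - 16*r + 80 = (r + 4)*(r^2 - 9*r + 20) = (r - 4)*(r + 4)*(r - 5)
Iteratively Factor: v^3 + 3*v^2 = (v)*(v^2 + 3*v) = v^2*(v + 3)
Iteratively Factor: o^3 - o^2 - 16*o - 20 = (o + 2)*(o^2 - 3*o - 10) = (o - 5)*(o + 2)*(o + 2)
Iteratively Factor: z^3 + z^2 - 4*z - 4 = (z + 1)*(z^2 - 4) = (z + 1)*(z + 2)*(z - 2)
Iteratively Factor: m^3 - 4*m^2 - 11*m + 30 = (m - 5)*(m^2 + m - 6) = (m - 5)*(m + 3)*(m - 2)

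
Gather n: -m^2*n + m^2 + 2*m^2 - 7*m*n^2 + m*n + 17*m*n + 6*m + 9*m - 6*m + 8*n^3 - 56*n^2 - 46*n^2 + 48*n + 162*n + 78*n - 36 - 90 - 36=3*m^2 + 9*m + 8*n^3 + n^2*(-7*m - 102) + n*(-m^2 + 18*m + 288) - 162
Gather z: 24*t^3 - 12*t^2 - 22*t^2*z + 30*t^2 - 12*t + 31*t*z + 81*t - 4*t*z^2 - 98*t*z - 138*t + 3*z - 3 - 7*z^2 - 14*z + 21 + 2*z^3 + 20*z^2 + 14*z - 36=24*t^3 + 18*t^2 - 69*t + 2*z^3 + z^2*(13 - 4*t) + z*(-22*t^2 - 67*t + 3) - 18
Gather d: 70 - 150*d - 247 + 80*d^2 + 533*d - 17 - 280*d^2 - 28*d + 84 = -200*d^2 + 355*d - 110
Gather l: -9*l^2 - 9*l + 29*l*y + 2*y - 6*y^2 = -9*l^2 + l*(29*y - 9) - 6*y^2 + 2*y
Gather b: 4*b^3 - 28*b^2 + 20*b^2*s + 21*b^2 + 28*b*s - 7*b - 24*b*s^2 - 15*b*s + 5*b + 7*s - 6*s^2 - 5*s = 4*b^3 + b^2*(20*s - 7) + b*(-24*s^2 + 13*s - 2) - 6*s^2 + 2*s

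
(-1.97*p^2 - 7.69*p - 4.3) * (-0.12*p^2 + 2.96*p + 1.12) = 0.2364*p^4 - 4.9084*p^3 - 24.4528*p^2 - 21.3408*p - 4.816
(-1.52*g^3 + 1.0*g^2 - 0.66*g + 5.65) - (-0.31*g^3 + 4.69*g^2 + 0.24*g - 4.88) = -1.21*g^3 - 3.69*g^2 - 0.9*g + 10.53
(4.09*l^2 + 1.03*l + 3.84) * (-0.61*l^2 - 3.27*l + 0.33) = -2.4949*l^4 - 14.0026*l^3 - 4.3608*l^2 - 12.2169*l + 1.2672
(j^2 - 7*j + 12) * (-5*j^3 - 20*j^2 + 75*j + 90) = -5*j^5 + 15*j^4 + 155*j^3 - 675*j^2 + 270*j + 1080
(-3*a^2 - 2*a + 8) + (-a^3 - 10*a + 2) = -a^3 - 3*a^2 - 12*a + 10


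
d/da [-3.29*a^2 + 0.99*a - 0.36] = 0.99 - 6.58*a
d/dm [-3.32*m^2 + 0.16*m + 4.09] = 0.16 - 6.64*m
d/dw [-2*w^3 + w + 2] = 1 - 6*w^2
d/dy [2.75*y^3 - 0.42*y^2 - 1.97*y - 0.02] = 8.25*y^2 - 0.84*y - 1.97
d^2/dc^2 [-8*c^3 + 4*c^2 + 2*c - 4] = 8 - 48*c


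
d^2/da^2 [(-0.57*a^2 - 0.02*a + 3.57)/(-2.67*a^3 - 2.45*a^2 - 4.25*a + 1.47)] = (8.126946*a^6 + 0.855467999999988*a^5 - 343.425546*a^4 - 354.413828*a^3 - 358.377894*a^2 - 306.674928*a - 151.967634)/(19.034163*a^9 + 52.397415*a^8 + 138.9735*a^7 + 150.075926*a^6 + 163.51647*a^5 + 6.20340000000001*a^4 + 2.23618399999999*a^3 - 63.77301*a^2 + 27.551475*a - 3.176523)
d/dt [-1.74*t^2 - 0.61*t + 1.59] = -3.48*t - 0.61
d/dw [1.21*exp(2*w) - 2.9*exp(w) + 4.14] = (2.42*exp(w) - 2.9)*exp(w)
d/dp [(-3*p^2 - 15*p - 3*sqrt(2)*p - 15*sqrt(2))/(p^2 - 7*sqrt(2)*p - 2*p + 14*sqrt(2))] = 3*(7*p^2 + 8*sqrt(2)*p^2 - 18*sqrt(2)*p - 80*sqrt(2) - 98)/(p^4 - 14*sqrt(2)*p^3 - 4*p^3 + 56*sqrt(2)*p^2 + 102*p^2 - 392*p - 56*sqrt(2)*p + 392)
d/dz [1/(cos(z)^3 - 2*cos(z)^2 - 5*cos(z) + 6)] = (3*cos(z)^2 - 4*cos(z) - 5)*sin(z)/(cos(z)^3 - 2*cos(z)^2 - 5*cos(z) + 6)^2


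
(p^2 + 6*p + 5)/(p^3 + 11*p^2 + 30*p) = (p + 1)/(p*(p + 6))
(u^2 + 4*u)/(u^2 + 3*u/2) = 2*(u + 4)/(2*u + 3)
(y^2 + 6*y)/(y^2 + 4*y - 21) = y*(y + 6)/(y^2 + 4*y - 21)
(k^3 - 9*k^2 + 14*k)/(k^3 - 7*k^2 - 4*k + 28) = k/(k + 2)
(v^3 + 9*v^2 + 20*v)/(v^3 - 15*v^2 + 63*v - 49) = v*(v^2 + 9*v + 20)/(v^3 - 15*v^2 + 63*v - 49)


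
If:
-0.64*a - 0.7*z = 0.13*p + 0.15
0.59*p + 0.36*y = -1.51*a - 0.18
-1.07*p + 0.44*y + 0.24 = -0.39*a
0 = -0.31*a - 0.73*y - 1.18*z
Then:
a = -0.24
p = 0.20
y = 0.16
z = -0.04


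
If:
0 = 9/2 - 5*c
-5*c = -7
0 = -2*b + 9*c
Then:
No Solution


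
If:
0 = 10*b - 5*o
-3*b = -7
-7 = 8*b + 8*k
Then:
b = 7/3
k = -77/24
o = 14/3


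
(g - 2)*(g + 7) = g^2 + 5*g - 14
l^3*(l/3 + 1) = l^4/3 + l^3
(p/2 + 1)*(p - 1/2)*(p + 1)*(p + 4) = p^4/2 + 13*p^3/4 + 21*p^2/4 + p/2 - 2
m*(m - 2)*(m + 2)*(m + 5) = m^4 + 5*m^3 - 4*m^2 - 20*m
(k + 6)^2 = k^2 + 12*k + 36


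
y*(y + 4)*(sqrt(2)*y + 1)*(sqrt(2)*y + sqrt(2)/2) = 2*y^4 + sqrt(2)*y^3 + 9*y^3 + 4*y^2 + 9*sqrt(2)*y^2/2 + 2*sqrt(2)*y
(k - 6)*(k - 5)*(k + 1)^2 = k^4 - 9*k^3 + 9*k^2 + 49*k + 30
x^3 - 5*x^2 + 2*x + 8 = (x - 4)*(x - 2)*(x + 1)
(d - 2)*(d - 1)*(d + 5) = d^3 + 2*d^2 - 13*d + 10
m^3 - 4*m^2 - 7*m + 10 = (m - 5)*(m - 1)*(m + 2)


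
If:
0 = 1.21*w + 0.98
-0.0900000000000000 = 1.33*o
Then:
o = -0.07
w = -0.81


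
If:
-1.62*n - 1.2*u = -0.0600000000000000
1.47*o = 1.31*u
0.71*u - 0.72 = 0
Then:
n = -0.71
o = 0.90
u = 1.01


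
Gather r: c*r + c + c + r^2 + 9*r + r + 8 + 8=2*c + r^2 + r*(c + 10) + 16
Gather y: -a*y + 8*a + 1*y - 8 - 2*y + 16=8*a + y*(-a - 1) + 8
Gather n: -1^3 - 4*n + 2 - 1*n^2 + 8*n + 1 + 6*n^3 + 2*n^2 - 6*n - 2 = 6*n^3 + n^2 - 2*n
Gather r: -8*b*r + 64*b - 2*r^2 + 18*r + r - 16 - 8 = 64*b - 2*r^2 + r*(19 - 8*b) - 24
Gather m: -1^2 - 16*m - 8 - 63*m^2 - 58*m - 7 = -63*m^2 - 74*m - 16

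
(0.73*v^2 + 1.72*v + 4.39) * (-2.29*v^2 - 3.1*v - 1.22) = -1.6717*v^4 - 6.2018*v^3 - 16.2757*v^2 - 15.7074*v - 5.3558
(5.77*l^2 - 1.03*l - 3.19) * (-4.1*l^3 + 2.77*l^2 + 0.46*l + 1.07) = -23.657*l^5 + 20.2059*l^4 + 12.8801*l^3 - 3.1362*l^2 - 2.5695*l - 3.4133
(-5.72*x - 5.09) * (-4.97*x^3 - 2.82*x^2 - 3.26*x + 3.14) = 28.4284*x^4 + 41.4277*x^3 + 33.001*x^2 - 1.3674*x - 15.9826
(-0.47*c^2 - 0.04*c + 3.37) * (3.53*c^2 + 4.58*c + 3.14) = -1.6591*c^4 - 2.2938*c^3 + 10.2371*c^2 + 15.309*c + 10.5818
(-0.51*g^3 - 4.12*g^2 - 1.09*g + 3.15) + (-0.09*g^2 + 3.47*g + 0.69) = -0.51*g^3 - 4.21*g^2 + 2.38*g + 3.84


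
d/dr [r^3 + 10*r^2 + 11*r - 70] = 3*r^2 + 20*r + 11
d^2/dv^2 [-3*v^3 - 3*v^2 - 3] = -18*v - 6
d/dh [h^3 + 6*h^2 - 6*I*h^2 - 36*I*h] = 3*h^2 + 12*h*(1 - I) - 36*I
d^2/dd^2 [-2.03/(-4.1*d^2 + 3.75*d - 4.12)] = (-68.2486*d^2 + 62.4225*d + 2.03*(8.2*d - 3.75)*(16.4*d - 7.5) - 68.58152)/(4.1*d^2 - 3.75*d + 4.12)^3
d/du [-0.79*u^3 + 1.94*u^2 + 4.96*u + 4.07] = -2.37*u^2 + 3.88*u + 4.96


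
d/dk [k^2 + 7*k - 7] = 2*k + 7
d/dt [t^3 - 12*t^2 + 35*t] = 3*t^2 - 24*t + 35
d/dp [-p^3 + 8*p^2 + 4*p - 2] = -3*p^2 + 16*p + 4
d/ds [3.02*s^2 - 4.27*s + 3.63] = 6.04*s - 4.27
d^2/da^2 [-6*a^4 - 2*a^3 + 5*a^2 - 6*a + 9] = -72*a^2 - 12*a + 10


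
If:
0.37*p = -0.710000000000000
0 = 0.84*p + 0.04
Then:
No Solution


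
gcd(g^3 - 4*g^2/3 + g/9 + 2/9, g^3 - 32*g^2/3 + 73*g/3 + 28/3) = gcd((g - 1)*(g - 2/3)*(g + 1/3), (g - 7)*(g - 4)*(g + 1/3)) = g + 1/3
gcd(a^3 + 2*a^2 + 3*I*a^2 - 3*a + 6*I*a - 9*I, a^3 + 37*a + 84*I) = a + 3*I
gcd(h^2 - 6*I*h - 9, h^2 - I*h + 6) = h - 3*I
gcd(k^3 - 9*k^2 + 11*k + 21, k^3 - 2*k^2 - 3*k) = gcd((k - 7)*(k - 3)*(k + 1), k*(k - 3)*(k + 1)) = k^2 - 2*k - 3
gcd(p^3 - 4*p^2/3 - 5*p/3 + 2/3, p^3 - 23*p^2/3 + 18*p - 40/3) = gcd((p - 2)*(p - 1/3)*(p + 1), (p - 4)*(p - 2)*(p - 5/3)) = p - 2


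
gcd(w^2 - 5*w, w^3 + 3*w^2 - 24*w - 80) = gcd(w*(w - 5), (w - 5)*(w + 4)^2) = w - 5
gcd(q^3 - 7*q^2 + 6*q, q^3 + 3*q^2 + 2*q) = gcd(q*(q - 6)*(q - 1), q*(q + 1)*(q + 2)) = q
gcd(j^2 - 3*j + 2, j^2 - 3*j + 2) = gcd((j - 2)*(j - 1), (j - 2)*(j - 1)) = j^2 - 3*j + 2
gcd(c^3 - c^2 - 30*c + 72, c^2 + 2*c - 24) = c^2 + 2*c - 24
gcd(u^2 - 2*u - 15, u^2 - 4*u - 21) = u + 3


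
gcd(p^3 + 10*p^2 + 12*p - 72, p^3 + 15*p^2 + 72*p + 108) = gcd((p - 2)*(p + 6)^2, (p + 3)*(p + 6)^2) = p^2 + 12*p + 36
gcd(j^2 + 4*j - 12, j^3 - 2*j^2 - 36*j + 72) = j^2 + 4*j - 12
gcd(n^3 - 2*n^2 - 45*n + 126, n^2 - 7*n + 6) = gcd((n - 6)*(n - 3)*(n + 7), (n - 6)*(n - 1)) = n - 6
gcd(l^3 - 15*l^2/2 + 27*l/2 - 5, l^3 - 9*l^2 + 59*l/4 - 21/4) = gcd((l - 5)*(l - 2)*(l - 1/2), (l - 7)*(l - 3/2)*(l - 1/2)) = l - 1/2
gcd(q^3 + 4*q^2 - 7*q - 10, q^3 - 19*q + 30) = q^2 + 3*q - 10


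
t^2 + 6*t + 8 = (t + 2)*(t + 4)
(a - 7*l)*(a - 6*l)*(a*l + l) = a^3*l - 13*a^2*l^2 + a^2*l + 42*a*l^3 - 13*a*l^2 + 42*l^3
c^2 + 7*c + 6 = (c + 1)*(c + 6)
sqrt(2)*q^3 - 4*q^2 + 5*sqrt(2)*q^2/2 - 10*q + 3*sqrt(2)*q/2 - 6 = (q + 3/2)*(q - 2*sqrt(2))*(sqrt(2)*q + sqrt(2))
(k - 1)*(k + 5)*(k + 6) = k^3 + 10*k^2 + 19*k - 30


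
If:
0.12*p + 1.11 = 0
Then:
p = -9.25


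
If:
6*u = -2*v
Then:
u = -v/3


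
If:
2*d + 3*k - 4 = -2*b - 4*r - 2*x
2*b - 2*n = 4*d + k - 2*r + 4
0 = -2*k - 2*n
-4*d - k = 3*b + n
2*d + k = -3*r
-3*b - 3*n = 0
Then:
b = 12/19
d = -9/19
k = 12/19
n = -12/19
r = 2/19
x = 13/19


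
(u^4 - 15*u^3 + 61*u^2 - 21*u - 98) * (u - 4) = u^5 - 19*u^4 + 121*u^3 - 265*u^2 - 14*u + 392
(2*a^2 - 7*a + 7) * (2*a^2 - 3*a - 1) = 4*a^4 - 20*a^3 + 33*a^2 - 14*a - 7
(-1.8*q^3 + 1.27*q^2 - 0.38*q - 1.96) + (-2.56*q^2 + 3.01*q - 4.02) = -1.8*q^3 - 1.29*q^2 + 2.63*q - 5.98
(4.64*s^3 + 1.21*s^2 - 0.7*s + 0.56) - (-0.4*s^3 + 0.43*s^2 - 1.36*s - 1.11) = 5.04*s^3 + 0.78*s^2 + 0.66*s + 1.67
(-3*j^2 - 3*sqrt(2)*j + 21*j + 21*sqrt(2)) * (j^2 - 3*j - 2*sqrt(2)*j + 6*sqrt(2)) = -3*j^4 + 3*sqrt(2)*j^3 + 30*j^3 - 51*j^2 - 30*sqrt(2)*j^2 - 120*j + 63*sqrt(2)*j + 252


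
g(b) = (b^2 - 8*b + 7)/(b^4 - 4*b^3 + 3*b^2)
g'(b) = (2*b - 8)/(b^4 - 4*b^3 + 3*b^2) + (b^2 - 8*b + 7)*(-4*b^3 + 12*b^2 - 6*b)/(b^4 - 4*b^3 + 3*b^2)^2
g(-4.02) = 0.10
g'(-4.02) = 0.05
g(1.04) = 2.81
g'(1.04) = -4.44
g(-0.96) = 2.18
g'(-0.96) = 4.82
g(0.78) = 4.61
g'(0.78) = -10.47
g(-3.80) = 0.11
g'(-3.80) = 0.06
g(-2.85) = 0.21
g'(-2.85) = 0.16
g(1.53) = 1.59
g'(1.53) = -1.29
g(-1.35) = 1.05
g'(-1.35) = 1.68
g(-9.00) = 0.02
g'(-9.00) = 0.00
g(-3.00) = 0.19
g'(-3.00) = 0.14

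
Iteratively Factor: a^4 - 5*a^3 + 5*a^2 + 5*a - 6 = (a - 3)*(a^3 - 2*a^2 - a + 2) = (a - 3)*(a - 2)*(a^2 - 1) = (a - 3)*(a - 2)*(a + 1)*(a - 1)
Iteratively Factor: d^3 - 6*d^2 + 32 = (d + 2)*(d^2 - 8*d + 16) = (d - 4)*(d + 2)*(d - 4)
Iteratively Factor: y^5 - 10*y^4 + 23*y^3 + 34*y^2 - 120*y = (y + 2)*(y^4 - 12*y^3 + 47*y^2 - 60*y) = (y - 5)*(y + 2)*(y^3 - 7*y^2 + 12*y) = (y - 5)*(y - 4)*(y + 2)*(y^2 - 3*y) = y*(y - 5)*(y - 4)*(y + 2)*(y - 3)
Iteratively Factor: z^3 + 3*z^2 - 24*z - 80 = (z - 5)*(z^2 + 8*z + 16) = (z - 5)*(z + 4)*(z + 4)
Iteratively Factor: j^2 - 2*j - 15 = (j + 3)*(j - 5)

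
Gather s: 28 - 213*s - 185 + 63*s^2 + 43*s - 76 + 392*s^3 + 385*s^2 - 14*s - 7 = 392*s^3 + 448*s^2 - 184*s - 240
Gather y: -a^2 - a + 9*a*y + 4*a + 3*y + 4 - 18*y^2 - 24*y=-a^2 + 3*a - 18*y^2 + y*(9*a - 21) + 4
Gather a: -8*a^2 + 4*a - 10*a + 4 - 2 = -8*a^2 - 6*a + 2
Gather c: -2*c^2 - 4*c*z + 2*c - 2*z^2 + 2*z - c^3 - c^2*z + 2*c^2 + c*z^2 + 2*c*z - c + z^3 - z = -c^3 - c^2*z + c*(z^2 - 2*z + 1) + z^3 - 2*z^2 + z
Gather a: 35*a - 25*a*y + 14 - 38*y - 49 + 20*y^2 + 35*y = a*(35 - 25*y) + 20*y^2 - 3*y - 35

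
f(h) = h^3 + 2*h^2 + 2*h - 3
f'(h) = 3*h^2 + 4*h + 2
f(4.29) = 121.34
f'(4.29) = 74.37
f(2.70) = 36.66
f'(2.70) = 34.67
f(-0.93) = -3.93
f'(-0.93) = 0.87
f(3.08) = 51.35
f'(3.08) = 42.78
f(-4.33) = -55.34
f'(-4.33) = 40.93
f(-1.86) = -6.24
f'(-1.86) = 4.94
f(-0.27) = -3.41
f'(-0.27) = 1.14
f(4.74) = 157.91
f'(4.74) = 88.36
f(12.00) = 2037.00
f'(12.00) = 482.00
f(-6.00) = -159.00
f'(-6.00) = 86.00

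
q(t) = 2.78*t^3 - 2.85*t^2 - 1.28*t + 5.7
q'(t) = 8.34*t^2 - 5.7*t - 1.28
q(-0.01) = 5.71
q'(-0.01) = -1.22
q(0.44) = 4.82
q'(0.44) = -2.17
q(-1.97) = -24.09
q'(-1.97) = 42.32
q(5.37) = 347.14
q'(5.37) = 208.61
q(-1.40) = -5.72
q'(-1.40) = 23.05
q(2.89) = 45.30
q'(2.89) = 51.90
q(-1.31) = -3.76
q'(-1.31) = 20.50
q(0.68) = 4.39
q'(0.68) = -1.30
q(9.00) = 1789.95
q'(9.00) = 622.96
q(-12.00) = -5193.18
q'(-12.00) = 1268.08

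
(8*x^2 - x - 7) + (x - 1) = 8*x^2 - 8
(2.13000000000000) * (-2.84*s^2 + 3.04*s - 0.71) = -6.0492*s^2 + 6.4752*s - 1.5123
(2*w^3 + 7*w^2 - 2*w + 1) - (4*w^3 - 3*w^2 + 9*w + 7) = -2*w^3 + 10*w^2 - 11*w - 6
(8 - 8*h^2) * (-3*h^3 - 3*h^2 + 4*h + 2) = 24*h^5 + 24*h^4 - 56*h^3 - 40*h^2 + 32*h + 16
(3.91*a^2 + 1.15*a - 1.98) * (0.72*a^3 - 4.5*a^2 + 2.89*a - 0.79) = 2.8152*a^5 - 16.767*a^4 + 4.6993*a^3 + 9.1446*a^2 - 6.6307*a + 1.5642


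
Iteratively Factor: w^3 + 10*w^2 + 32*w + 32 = (w + 4)*(w^2 + 6*w + 8) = (w + 2)*(w + 4)*(w + 4)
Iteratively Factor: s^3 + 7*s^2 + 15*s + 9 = (s + 1)*(s^2 + 6*s + 9) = (s + 1)*(s + 3)*(s + 3)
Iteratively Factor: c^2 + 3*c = (c + 3)*(c)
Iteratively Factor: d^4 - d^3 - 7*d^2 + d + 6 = (d + 1)*(d^3 - 2*d^2 - 5*d + 6) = (d - 1)*(d + 1)*(d^2 - d - 6) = (d - 3)*(d - 1)*(d + 1)*(d + 2)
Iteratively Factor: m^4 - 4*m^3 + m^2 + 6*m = (m)*(m^3 - 4*m^2 + m + 6) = m*(m - 3)*(m^2 - m - 2) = m*(m - 3)*(m + 1)*(m - 2)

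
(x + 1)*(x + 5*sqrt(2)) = x^2 + x + 5*sqrt(2)*x + 5*sqrt(2)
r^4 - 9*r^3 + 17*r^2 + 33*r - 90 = (r - 5)*(r - 3)^2*(r + 2)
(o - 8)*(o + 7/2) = o^2 - 9*o/2 - 28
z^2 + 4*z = z*(z + 4)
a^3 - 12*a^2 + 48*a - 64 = (a - 4)^3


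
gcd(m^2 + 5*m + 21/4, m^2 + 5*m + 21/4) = m^2 + 5*m + 21/4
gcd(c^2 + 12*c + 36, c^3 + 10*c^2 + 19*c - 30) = c + 6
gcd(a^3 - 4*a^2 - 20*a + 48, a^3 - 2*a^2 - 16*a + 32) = a^2 + 2*a - 8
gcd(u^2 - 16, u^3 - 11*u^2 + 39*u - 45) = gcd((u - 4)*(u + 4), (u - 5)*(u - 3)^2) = 1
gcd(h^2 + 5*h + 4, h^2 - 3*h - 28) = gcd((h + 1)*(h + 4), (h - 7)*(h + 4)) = h + 4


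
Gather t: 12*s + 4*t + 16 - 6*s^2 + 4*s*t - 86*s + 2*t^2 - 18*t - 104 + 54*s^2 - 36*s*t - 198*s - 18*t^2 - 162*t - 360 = 48*s^2 - 272*s - 16*t^2 + t*(-32*s - 176) - 448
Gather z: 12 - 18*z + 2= 14 - 18*z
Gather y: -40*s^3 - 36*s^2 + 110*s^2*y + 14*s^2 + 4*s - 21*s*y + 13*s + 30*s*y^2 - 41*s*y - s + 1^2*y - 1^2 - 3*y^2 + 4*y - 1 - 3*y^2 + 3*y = -40*s^3 - 22*s^2 + 16*s + y^2*(30*s - 6) + y*(110*s^2 - 62*s + 8) - 2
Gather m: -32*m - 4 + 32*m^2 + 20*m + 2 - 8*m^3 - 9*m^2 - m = -8*m^3 + 23*m^2 - 13*m - 2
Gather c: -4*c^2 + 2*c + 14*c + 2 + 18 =-4*c^2 + 16*c + 20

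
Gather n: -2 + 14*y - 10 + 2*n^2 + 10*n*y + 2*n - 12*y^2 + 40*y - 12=2*n^2 + n*(10*y + 2) - 12*y^2 + 54*y - 24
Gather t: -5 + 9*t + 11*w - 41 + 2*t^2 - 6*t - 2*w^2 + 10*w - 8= 2*t^2 + 3*t - 2*w^2 + 21*w - 54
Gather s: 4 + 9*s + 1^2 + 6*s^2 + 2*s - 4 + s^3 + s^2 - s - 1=s^3 + 7*s^2 + 10*s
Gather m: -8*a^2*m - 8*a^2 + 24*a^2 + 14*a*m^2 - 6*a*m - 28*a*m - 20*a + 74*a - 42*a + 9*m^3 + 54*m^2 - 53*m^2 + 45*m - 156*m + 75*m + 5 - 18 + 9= 16*a^2 + 12*a + 9*m^3 + m^2*(14*a + 1) + m*(-8*a^2 - 34*a - 36) - 4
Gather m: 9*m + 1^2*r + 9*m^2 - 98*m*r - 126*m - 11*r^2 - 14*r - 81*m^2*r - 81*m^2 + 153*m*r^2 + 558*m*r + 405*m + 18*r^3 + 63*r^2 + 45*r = m^2*(-81*r - 72) + m*(153*r^2 + 460*r + 288) + 18*r^3 + 52*r^2 + 32*r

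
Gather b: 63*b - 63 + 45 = 63*b - 18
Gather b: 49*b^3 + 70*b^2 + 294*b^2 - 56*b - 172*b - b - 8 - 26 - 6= 49*b^3 + 364*b^2 - 229*b - 40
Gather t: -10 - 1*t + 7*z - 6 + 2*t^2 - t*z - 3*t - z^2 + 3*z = 2*t^2 + t*(-z - 4) - z^2 + 10*z - 16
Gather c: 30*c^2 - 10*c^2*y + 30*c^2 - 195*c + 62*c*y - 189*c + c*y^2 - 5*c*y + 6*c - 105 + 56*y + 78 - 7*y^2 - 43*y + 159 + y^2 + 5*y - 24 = c^2*(60 - 10*y) + c*(y^2 + 57*y - 378) - 6*y^2 + 18*y + 108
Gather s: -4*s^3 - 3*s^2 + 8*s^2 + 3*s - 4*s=-4*s^3 + 5*s^2 - s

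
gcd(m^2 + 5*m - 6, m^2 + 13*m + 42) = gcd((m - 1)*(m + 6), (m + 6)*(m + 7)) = m + 6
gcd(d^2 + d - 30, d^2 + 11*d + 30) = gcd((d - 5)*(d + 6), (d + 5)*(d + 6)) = d + 6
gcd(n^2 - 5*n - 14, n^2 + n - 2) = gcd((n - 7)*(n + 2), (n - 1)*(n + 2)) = n + 2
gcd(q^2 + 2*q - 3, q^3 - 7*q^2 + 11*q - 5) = q - 1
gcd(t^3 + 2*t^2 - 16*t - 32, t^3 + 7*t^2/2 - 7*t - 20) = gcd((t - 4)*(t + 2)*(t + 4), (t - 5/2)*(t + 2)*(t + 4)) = t^2 + 6*t + 8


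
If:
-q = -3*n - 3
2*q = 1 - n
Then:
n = -5/7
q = 6/7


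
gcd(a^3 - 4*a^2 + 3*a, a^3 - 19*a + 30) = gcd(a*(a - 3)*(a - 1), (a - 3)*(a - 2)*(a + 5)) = a - 3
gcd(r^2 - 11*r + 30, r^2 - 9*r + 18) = r - 6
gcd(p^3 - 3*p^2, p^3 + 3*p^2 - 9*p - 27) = p - 3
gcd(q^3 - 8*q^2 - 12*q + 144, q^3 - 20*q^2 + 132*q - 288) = q^2 - 12*q + 36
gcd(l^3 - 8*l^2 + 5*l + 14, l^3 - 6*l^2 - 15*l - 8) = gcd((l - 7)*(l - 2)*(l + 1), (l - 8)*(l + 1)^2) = l + 1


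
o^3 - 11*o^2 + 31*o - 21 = (o - 7)*(o - 3)*(o - 1)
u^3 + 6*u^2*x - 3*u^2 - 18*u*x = u*(u - 3)*(u + 6*x)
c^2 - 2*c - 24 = (c - 6)*(c + 4)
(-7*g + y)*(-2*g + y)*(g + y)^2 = 14*g^4 + 19*g^3*y - 3*g^2*y^2 - 7*g*y^3 + y^4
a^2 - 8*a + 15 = (a - 5)*(a - 3)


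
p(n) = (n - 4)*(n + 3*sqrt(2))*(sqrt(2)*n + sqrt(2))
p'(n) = sqrt(2)*(n - 4)*(n + 3*sqrt(2)) + (n - 4)*(sqrt(2)*n + sqrt(2)) + (n + 3*sqrt(2))*(sqrt(2)*n + sqrt(2)) = 3*sqrt(2)*n^2 - 6*sqrt(2)*n + 12*n - 18 - 4*sqrt(2)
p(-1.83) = 16.51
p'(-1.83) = -15.88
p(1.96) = -52.97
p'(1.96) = -0.47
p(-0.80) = -4.67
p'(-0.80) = -23.75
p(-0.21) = -18.97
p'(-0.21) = -24.21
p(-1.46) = 9.88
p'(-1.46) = -19.74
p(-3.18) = 23.52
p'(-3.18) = 8.07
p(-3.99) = 8.54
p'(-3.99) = 29.86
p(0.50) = -35.21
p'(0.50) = -20.84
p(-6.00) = -124.26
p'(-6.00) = 107.99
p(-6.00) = -124.26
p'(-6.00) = 107.99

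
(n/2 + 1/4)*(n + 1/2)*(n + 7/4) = n^3/2 + 11*n^2/8 + n + 7/32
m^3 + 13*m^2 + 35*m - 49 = (m - 1)*(m + 7)^2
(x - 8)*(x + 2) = x^2 - 6*x - 16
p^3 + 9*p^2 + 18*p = p*(p + 3)*(p + 6)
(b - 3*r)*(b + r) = b^2 - 2*b*r - 3*r^2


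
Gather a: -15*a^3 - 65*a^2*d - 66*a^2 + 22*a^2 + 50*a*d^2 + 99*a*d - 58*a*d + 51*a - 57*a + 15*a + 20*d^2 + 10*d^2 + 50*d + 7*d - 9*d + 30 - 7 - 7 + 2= -15*a^3 + a^2*(-65*d - 44) + a*(50*d^2 + 41*d + 9) + 30*d^2 + 48*d + 18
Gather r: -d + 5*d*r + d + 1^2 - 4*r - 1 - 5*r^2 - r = -5*r^2 + r*(5*d - 5)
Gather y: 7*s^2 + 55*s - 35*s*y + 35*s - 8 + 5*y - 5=7*s^2 + 90*s + y*(5 - 35*s) - 13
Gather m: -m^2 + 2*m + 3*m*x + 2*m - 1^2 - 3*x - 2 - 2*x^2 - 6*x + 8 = -m^2 + m*(3*x + 4) - 2*x^2 - 9*x + 5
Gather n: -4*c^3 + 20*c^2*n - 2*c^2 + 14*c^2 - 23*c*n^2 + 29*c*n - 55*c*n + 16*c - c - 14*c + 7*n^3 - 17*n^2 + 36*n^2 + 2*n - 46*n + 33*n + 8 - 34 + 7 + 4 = -4*c^3 + 12*c^2 + c + 7*n^3 + n^2*(19 - 23*c) + n*(20*c^2 - 26*c - 11) - 15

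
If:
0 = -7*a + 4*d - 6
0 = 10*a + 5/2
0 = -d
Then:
No Solution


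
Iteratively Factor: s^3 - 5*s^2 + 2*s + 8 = (s + 1)*(s^2 - 6*s + 8) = (s - 2)*(s + 1)*(s - 4)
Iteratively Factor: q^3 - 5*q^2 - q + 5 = (q - 1)*(q^2 - 4*q - 5) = (q - 1)*(q + 1)*(q - 5)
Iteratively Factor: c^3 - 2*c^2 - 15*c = (c)*(c^2 - 2*c - 15) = c*(c - 5)*(c + 3)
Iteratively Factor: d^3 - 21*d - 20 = (d + 1)*(d^2 - d - 20) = (d + 1)*(d + 4)*(d - 5)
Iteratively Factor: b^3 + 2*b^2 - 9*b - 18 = (b + 3)*(b^2 - b - 6) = (b - 3)*(b + 3)*(b + 2)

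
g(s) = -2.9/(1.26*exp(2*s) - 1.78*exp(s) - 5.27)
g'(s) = -2.9*(-2.52*exp(2*s) + 1.78*exp(s))/(1.26*exp(2*s) - 1.78*exp(s) - 5.27)^2 = (7.308*exp(s) - 5.162)*exp(s)/(-1.26*exp(2*s) + 1.78*exp(s) + 5.27)^2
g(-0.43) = 0.49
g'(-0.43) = -0.01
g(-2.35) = 0.53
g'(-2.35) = -0.01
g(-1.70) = 0.52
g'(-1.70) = -0.02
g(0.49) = 0.60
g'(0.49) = 0.48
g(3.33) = -0.00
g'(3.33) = 0.01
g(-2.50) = 0.54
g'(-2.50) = -0.01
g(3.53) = -0.00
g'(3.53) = 0.00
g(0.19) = 0.52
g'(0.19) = 0.14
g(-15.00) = 0.55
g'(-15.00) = 0.00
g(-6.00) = 0.55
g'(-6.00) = 0.00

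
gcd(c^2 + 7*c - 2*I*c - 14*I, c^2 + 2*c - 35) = c + 7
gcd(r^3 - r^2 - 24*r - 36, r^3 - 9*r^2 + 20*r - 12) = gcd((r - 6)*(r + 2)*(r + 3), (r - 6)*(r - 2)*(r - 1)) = r - 6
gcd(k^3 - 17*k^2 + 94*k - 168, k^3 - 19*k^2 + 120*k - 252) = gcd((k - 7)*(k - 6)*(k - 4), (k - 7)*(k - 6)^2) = k^2 - 13*k + 42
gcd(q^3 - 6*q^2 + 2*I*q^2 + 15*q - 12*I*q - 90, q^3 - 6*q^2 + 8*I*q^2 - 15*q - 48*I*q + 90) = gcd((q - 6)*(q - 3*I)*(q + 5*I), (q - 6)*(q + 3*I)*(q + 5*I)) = q^2 + q*(-6 + 5*I) - 30*I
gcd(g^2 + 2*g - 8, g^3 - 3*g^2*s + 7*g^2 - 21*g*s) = 1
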